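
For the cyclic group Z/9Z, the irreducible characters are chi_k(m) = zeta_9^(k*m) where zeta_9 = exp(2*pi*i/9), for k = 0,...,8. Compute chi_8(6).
chi_8(6) = zeta_9^48 = exp(2*I*pi/3)

chi_8(6) = zeta_9^(8*6) = zeta_9^48. Since zeta_9^9 = 1, this equals zeta_9^3 = exp(2*pi*i*3/9) = exp(2*I*pi/3).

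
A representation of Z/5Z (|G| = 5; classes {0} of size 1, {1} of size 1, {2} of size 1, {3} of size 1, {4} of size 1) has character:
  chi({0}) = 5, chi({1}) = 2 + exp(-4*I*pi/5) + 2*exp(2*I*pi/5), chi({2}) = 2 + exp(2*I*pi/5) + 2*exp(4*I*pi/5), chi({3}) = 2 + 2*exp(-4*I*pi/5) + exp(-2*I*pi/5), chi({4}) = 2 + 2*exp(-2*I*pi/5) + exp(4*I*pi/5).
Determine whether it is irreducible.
Not irreducible (reducible): <chi, chi> = 9 > 1.

Details: <chi, chi> = (1/|G|) sum_C |C| * |chi(C)|^2 = (1/5)[1*|5|^2 + 1*|2 + exp(-4*I*pi/5) + 2*exp(2*I*pi/5)|^2 + 1*|2 + exp(2*I*pi/5) + 2*exp(4*I*pi/5)|^2 + 1*|2 + 2*exp(-4*I*pi/5) + exp(-2*I*pi/5)|^2 + 1*|2 + 2*exp(-2*I*pi/5) + exp(4*I*pi/5)|^2]
  = (1/5)[(25) + (5) + (5) + (5) + (5)] = 45/5 = 9.
(Exp terms are combined using exp(i*s)*conj(exp(i*t)) = exp(i*(s-t)), and sums of them are collapsed using the identity that for every m > 1 the m distinct m-th roots of unity sum to 0, e.g. 1 + exp(2*I*pi/3) + exp(-2*I*pi/3) = 0.)
A character is irreducible iff <chi, chi> = 1, so this representation is reducible.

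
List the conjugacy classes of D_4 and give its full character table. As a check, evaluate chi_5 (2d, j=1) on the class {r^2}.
Conjugacy classes: {e} of size 1, {r^2} of size 1, {r^1, r^3} of size 2, {s, sr^2, ...} of size 2, {sr, sr^3, ...} of size 2.
Character table:
  irrep \ class              {e} (size 1)  {r^2} (size 1)  {r^1, r^3} (size 2)  {s, sr^2, ...} (size 2)  {sr, sr^3, ...} (size 2)
  chi_1 (triv)               1             1               1                    1                        1                       
  chi_2 (sign: r->1, s->-1)  1             1               1                    -1                       -1                      
  chi_3 (r->-1, s->1)        1             1               -1                   1                        -1                      
  chi_4 (r->-1, s->-1)       1             1               -1                   -1                       1                       
  chi_5 (2d, j=1)            2             -2              0                    0                        0                       

Spot check: chi_5 (2d, j=1) on {r^2} = -2.

Argument: D_4 has order 2*4 = 8 with 5 conjugacy classes, hence 5 irreducibles. Sum of squared dims 1 + 1 + 1 + 1 + 4 = 8 = |G|. Linear characters come from the abelianisation; the 2-dimensional irreps have character r^k -> 2*cos(2*pi*j*k/4), reflections -> 0.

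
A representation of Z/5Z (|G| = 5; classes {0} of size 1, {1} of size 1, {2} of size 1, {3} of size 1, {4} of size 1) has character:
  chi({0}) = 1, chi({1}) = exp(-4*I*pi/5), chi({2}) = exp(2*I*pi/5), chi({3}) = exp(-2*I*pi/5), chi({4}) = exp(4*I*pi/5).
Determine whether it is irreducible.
Irreducible: <chi, chi> = 1.

Reasoning: <chi, chi> = (1/|G|) sum_C |C| * |chi(C)|^2 = (1/5)[1*|1|^2 + 1*|exp(-4*I*pi/5)|^2 + 1*|exp(2*I*pi/5)|^2 + 1*|exp(-2*I*pi/5)|^2 + 1*|exp(4*I*pi/5)|^2]
  = (1/5)[(1) + (1) + (1) + (1) + (1)] = 5/5 = 1.
(Exp terms are combined using exp(i*s)*conj(exp(i*t)) = exp(i*(s-t)), and sums of them are collapsed using the identity that for every m > 1 the m distinct m-th roots of unity sum to 0, e.g. 1 + exp(2*I*pi/3) + exp(-2*I*pi/3) = 0.)
A character is irreducible iff <chi, chi> = 1, so this representation is irreducible.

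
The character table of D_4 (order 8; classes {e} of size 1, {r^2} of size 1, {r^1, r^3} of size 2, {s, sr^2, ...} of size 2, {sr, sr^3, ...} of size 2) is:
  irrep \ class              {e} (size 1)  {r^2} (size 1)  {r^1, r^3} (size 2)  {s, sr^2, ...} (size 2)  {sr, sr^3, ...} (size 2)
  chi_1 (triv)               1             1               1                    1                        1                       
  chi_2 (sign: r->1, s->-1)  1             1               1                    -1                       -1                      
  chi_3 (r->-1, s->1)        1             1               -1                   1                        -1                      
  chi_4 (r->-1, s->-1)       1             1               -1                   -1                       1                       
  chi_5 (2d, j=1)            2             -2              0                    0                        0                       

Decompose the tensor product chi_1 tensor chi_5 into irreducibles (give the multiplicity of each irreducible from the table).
chi_1 tensor chi_5 = chi_5 (all other irreducibles have multiplicity 0).

Details: The character of a tensor product is the pointwise product (chi_1 * chi_5)(C) = chi_1(C) * chi_5(C):
  {e}: (1)*(2), {r^2}: (1)*(-2), {r^1, r^3}: (1)*(0), {s, sr^2, ...}: (1)*(0), {sr, sr^3, ...}: (1)*(0)
so (chi_1 * chi_5) takes values
  {e} -> 2, {r^2} -> -2, {r^1, r^3} -> 0, {s, sr^2, ...} -> 0, {sr, sr^3, ...} -> 0.
Now take the inner product of this character with each irreducible chi from the table, <chi_1*chi_5, chi> = (1/8) sum_C |C| (chi_1*chi_5)(C) conj(chi(C)):
  <chi_1*chi_5, chi_1> = (1/8)[1*(2)*conj(1) + 1*(-2)*conj(1) + 2*(0)*conj(1) + 2*(0)*conj(1) + 2*(0)*conj(1)]
      = (1/8)[(2) + (-2) + (0) + (0) + (0)] = 0/8 = 0
  <chi_1*chi_5, chi_2> = (1/8)[1*(2)*conj(1) + 1*(-2)*conj(1) + 2*(0)*conj(1) + 2*(0)*conj(-1) + 2*(0)*conj(-1)]
      = (1/8)[(2) + (-2) + (0) + (0) + (0)] = 0/8 = 0
  <chi_1*chi_5, chi_3> = (1/8)[1*(2)*conj(1) + 1*(-2)*conj(1) + 2*(0)*conj(-1) + 2*(0)*conj(1) + 2*(0)*conj(-1)]
      = (1/8)[(2) + (-2) + (0) + (0) + (0)] = 0/8 = 0
  <chi_1*chi_5, chi_4> = (1/8)[1*(2)*conj(1) + 1*(-2)*conj(1) + 2*(0)*conj(-1) + 2*(0)*conj(-1) + 2*(0)*conj(1)]
      = (1/8)[(2) + (-2) + (0) + (0) + (0)] = 0/8 = 0
  <chi_1*chi_5, chi_5> = (1/8)[1*(2)*conj(2) + 1*(-2)*conj(-2) + 2*(0)*conj(0) + 2*(0)*conj(0) + 2*(0)*conj(0)]
      = (1/8)[(4) + (4) + (0) + (0) + (0)] = 8/8 = 1
Hence the multiplicities are chi_5: 1. Dimension check: dim(chi_1)*dim(chi_5) = 1*2 = 2 and sum (mult * dim) = 1*2 = 2.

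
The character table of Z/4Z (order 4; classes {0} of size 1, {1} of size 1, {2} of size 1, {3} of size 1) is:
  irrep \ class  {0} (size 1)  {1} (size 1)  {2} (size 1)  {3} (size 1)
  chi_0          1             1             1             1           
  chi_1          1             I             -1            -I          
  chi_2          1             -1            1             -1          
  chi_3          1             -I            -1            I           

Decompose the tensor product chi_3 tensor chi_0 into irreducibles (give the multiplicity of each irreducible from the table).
chi_3 tensor chi_0 = chi_3 (all other irreducibles have multiplicity 0).

The character of a tensor product is the pointwise product (chi_3 * chi_0)(C) = chi_3(C) * chi_0(C):
  {0}: (1)*(1), {1}: (-I)*(1), {2}: (-1)*(1), {3}: (I)*(1)
so (chi_3 * chi_0) takes values
  {0} -> 1, {1} -> -I, {2} -> -1, {3} -> I.
Now take the inner product of this character with each irreducible chi from the table, <chi_3*chi_0, chi> = (1/4) sum_C |C| (chi_3*chi_0)(C) conj(chi(C)):
  <chi_3*chi_0, chi_0> = (1/4)[1*(1)*conj(1) + 1*(-I)*conj(1) + 1*(-1)*conj(1) + 1*(I)*conj(1)]
      = (1/4)[(1) + (-I) + (-1) + (I)] = 0/4 = 0
  <chi_3*chi_0, chi_1> = (1/4)[1*(1)*conj(1) + 1*(-I)*conj(I) + 1*(-1)*conj(-1) + 1*(I)*conj(-I)]
      = (1/4)[(1) + (-1) + (1) + (-1)] = 0/4 = 0
  <chi_3*chi_0, chi_2> = (1/4)[1*(1)*conj(1) + 1*(-I)*conj(-1) + 1*(-1)*conj(1) + 1*(I)*conj(-1)]
      = (1/4)[(1) + (I) + (-1) + (-I)] = 0/4 = 0
  <chi_3*chi_0, chi_3> = (1/4)[1*(1)*conj(1) + 1*(-I)*conj(-I) + 1*(-1)*conj(-1) + 1*(I)*conj(I)]
      = (1/4)[(1) + (1) + (1) + (1)] = 4/4 = 1
(Exp terms are combined using exp(i*s)*conj(exp(i*t)) = exp(i*(s-t)), and sums of them are collapsed using the identity that for every m > 1 the m distinct m-th roots of unity sum to 0, e.g. 1 + exp(2*I*pi/3) + exp(-2*I*pi/3) = 0.)
Hence the multiplicities are chi_3: 1. Dimension check: dim(chi_3)*dim(chi_0) = 1*1 = 1 and sum (mult * dim) = 1*1 = 1.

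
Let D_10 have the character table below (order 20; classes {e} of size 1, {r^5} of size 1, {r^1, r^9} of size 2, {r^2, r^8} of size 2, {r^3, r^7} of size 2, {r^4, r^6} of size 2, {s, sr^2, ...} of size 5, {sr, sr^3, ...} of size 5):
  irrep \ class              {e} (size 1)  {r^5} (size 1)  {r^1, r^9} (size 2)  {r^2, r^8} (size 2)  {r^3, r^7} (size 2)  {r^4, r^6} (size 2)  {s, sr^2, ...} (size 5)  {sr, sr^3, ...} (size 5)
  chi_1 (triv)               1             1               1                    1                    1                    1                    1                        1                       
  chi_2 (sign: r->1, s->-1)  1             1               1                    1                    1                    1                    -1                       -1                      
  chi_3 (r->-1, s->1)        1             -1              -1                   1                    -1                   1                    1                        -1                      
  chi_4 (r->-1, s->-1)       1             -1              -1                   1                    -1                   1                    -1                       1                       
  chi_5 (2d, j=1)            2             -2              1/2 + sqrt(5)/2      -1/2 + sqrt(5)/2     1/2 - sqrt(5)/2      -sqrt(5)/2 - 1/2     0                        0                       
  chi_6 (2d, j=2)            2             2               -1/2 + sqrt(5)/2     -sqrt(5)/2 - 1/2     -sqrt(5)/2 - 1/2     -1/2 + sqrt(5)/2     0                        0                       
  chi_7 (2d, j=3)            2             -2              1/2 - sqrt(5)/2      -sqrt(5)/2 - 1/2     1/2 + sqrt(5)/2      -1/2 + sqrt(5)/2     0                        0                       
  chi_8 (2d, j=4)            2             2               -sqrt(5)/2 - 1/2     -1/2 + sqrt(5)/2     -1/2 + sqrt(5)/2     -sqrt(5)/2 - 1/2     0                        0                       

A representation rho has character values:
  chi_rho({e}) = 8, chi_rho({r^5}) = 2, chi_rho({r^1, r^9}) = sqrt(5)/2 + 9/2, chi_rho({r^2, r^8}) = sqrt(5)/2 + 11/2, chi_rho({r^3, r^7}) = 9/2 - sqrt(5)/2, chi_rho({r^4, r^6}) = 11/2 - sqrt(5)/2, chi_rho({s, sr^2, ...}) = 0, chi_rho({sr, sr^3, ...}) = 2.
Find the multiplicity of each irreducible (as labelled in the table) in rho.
Multiplicities: chi_1: 3, chi_2: 2, chi_3: 0, chi_4: 1, chi_5: 1, chi_6: 0, chi_7: 0, chi_8: 0.

Proof sketch: Use <chi_rho, chi> = (1/|G|) sum_C |C| * chi_rho(C) * conj(chi(C)) with |G| = 20 for each irreducible chi in the table:
  <chi_rho, chi_1> = (1/20)[1*(8)*conj(1) + 1*(2)*conj(1) + 2*(sqrt(5)/2 + 9/2)*conj(1) + 2*(sqrt(5)/2 + 11/2)*conj(1) + 2*(9/2 - sqrt(5)/2)*conj(1) + 2*(11/2 - sqrt(5)/2)*conj(1) + 5*(0)*conj(1) + 5*(2)*conj(1)]
      = (1/20)[(8) + (2) + (sqrt(5) + 9) + (sqrt(5) + 11) + (9 - sqrt(5)) + (11 - sqrt(5)) + (0) + (10)] = 60/20 = 3
  <chi_rho, chi_2> = (1/20)[1*(8)*conj(1) + 1*(2)*conj(1) + 2*(sqrt(5)/2 + 9/2)*conj(1) + 2*(sqrt(5)/2 + 11/2)*conj(1) + 2*(9/2 - sqrt(5)/2)*conj(1) + 2*(11/2 - sqrt(5)/2)*conj(1) + 5*(0)*conj(-1) + 5*(2)*conj(-1)]
      = (1/20)[(8) + (2) + (sqrt(5) + 9) + (sqrt(5) + 11) + (9 - sqrt(5)) + (11 - sqrt(5)) + (0) + (-10)] = 40/20 = 2
  <chi_rho, chi_3> = (1/20)[1*(8)*conj(1) + 1*(2)*conj(-1) + 2*(sqrt(5)/2 + 9/2)*conj(-1) + 2*(sqrt(5)/2 + 11/2)*conj(1) + 2*(9/2 - sqrt(5)/2)*conj(-1) + 2*(11/2 - sqrt(5)/2)*conj(1) + 5*(0)*conj(1) + 5*(2)*conj(-1)]
      = (1/20)[(8) + (-2) + (-9 - sqrt(5)) + (sqrt(5) + 11) + (-9 + sqrt(5)) + (11 - sqrt(5)) + (0) + (-10)] = 0/20 = 0
  <chi_rho, chi_4> = (1/20)[1*(8)*conj(1) + 1*(2)*conj(-1) + 2*(sqrt(5)/2 + 9/2)*conj(-1) + 2*(sqrt(5)/2 + 11/2)*conj(1) + 2*(9/2 - sqrt(5)/2)*conj(-1) + 2*(11/2 - sqrt(5)/2)*conj(1) + 5*(0)*conj(-1) + 5*(2)*conj(1)]
      = (1/20)[(8) + (-2) + (-9 - sqrt(5)) + (sqrt(5) + 11) + (-9 + sqrt(5)) + (11 - sqrt(5)) + (0) + (10)] = 20/20 = 1
  <chi_rho, chi_5> = (1/20)[1*(8)*conj(2) + 1*(2)*conj(-2) + 2*(sqrt(5)/2 + 9/2)*conj(1/2 + sqrt(5)/2) + 2*(sqrt(5)/2 + 11/2)*conj(-1/2 + sqrt(5)/2) + 2*(9/2 - sqrt(5)/2)*conj(1/2 - sqrt(5)/2) + 2*(11/2 - sqrt(5)/2)*conj(-sqrt(5)/2 - 1/2) + 5*(0)*conj(0) + 5*(2)*conj(0)]
      = (1/20)[(16) + (-4) + (7 + 5*sqrt(5)) + (-3 + 5*sqrt(5)) + (7 - 5*sqrt(5)) + (-5*sqrt(5) - 3) + (0) + (0)] = 20/20 = 1
  <chi_rho, chi_6> = (1/20)[1*(8)*conj(2) + 1*(2)*conj(2) + 2*(sqrt(5)/2 + 9/2)*conj(-1/2 + sqrt(5)/2) + 2*(sqrt(5)/2 + 11/2)*conj(-sqrt(5)/2 - 1/2) + 2*(9/2 - sqrt(5)/2)*conj(-sqrt(5)/2 - 1/2) + 2*(11/2 - sqrt(5)/2)*conj(-1/2 + sqrt(5)/2) + 5*(0)*conj(0) + 5*(2)*conj(0)]
      = (1/20)[(16) + (4) + (-2 + 4*sqrt(5)) + (-6*sqrt(5) - 8) + (-4*sqrt(5) - 2) + (-8 + 6*sqrt(5)) + (0) + (0)] = 0/20 = 0
  <chi_rho, chi_7> = (1/20)[1*(8)*conj(2) + 1*(2)*conj(-2) + 2*(sqrt(5)/2 + 9/2)*conj(1/2 - sqrt(5)/2) + 2*(sqrt(5)/2 + 11/2)*conj(-sqrt(5)/2 - 1/2) + 2*(9/2 - sqrt(5)/2)*conj(1/2 + sqrt(5)/2) + 2*(11/2 - sqrt(5)/2)*conj(-1/2 + sqrt(5)/2) + 5*(0)*conj(0) + 5*(2)*conj(0)]
      = (1/20)[(16) + (-4) + (2 - 4*sqrt(5)) + (-6*sqrt(5) - 8) + (2 + 4*sqrt(5)) + (-8 + 6*sqrt(5)) + (0) + (0)] = 0/20 = 0
  <chi_rho, chi_8> = (1/20)[1*(8)*conj(2) + 1*(2)*conj(2) + 2*(sqrt(5)/2 + 9/2)*conj(-sqrt(5)/2 - 1/2) + 2*(sqrt(5)/2 + 11/2)*conj(-1/2 + sqrt(5)/2) + 2*(9/2 - sqrt(5)/2)*conj(-1/2 + sqrt(5)/2) + 2*(11/2 - sqrt(5)/2)*conj(-sqrt(5)/2 - 1/2) + 5*(0)*conj(0) + 5*(2)*conj(0)]
      = (1/20)[(16) + (4) + (-5*sqrt(5) - 7) + (-3 + 5*sqrt(5)) + (-7 + 5*sqrt(5)) + (-5*sqrt(5) - 3) + (0) + (0)] = 0/20 = 0
Dimension check: dim(rho) = sum (mult * dim) = 3*1 + 2*1 + 0*1 + 1*1 + 1*2 + 0*2 + 0*2 + 0*2 = 8 = chi_rho(e) = 8.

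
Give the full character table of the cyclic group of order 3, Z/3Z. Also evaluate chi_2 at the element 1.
Character table of Z/3Z (irreps indexed chi_0,...,chi_2 with chi_k(m) = zeta_3^(k*m), zeta_3 = exp(2*pi*i/3)):
  irrep \ class  {0} (size 1)  {1} (size 1)    {2} (size 1)  
  chi_0          1             1               1             
  chi_1          1             exp(2*I*pi/3)   exp(-2*I*pi/3)
  chi_2          1             exp(-2*I*pi/3)  exp(2*I*pi/3) 

Spot check: chi_2(1) = zeta_3^(2*1) = zeta_3^2 = exp(-2*I*pi/3).

Details: Z/3Z is abelian, so all 3 irreducible complex representations are 1-dimensional. They are given by chi_k(m) = zeta_3^(k*m) for k = 0,...,2. Row orthogonality: sum_m chi_k(m) conj(chi_l(m)) = 3 * [k = l].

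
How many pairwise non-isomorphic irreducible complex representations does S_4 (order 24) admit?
5

Reasoning: The number of irreducible complex representations of a finite group equals its number of conjugacy classes. Conjugacy classes in S_4 correspond to cycle types, i.e. partitions of 4; there are p(4) = 5 of them, so S_4 (order 24) has exactly 5 irreducible complex representations.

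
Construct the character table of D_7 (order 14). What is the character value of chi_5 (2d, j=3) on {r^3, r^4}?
Conjugacy classes: {e} of size 1, {r^1, r^6} of size 2, {r^2, r^5} of size 2, {r^3, r^4} of size 2, {s, sr, ..., sr^6} of size 7.
Character table:
  irrep \ class              {e} (size 1)  {r^1, r^6} (size 2)  {r^2, r^5} (size 2)  {r^3, r^4} (size 2)  {s, sr, ..., sr^6} (size 7)
  chi_1 (triv)               1             1                    1                    1                    1                          
  chi_2 (sign: r->1, s->-1)  1             1                    1                    1                    -1                         
  chi_3 (2d, j=1)            2             2*cos(2*pi/7)        -2*cos(3*pi/7)       -2*cos(pi/7)         0                          
  chi_4 (2d, j=2)            2             -2*cos(3*pi/7)       -2*cos(pi/7)         2*cos(2*pi/7)        0                          
  chi_5 (2d, j=3)            2             -2*cos(pi/7)         2*cos(2*pi/7)        -2*cos(3*pi/7)       0                          

Spot check: chi_5 (2d, j=3) on {r^3, r^4} = -2*cos(3*pi/7).

Working: D_7 has order 2*7 = 14 with 5 conjugacy classes, hence 5 irreducibles. Sum of squared dims 1 + 1 + 4 + 4 + 4 = 14 = |G|. Linear characters come from the abelianisation; the 2-dimensional irreps have character r^k -> 2*cos(2*pi*j*k/7), reflections -> 0.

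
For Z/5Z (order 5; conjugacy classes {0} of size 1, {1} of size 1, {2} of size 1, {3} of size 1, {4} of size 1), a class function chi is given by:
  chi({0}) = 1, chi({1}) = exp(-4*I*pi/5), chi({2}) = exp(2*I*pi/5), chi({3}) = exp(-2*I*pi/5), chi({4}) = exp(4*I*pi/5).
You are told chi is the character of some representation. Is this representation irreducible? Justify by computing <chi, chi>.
Irreducible: <chi, chi> = 1.

Working: <chi, chi> = (1/|G|) sum_C |C| * |chi(C)|^2 = (1/5)[1*|1|^2 + 1*|exp(-4*I*pi/5)|^2 + 1*|exp(2*I*pi/5)|^2 + 1*|exp(-2*I*pi/5)|^2 + 1*|exp(4*I*pi/5)|^2]
  = (1/5)[(1) + (1) + (1) + (1) + (1)] = 5/5 = 1.
(Exp terms are combined using exp(i*s)*conj(exp(i*t)) = exp(i*(s-t)), and sums of them are collapsed using the identity that for every m > 1 the m distinct m-th roots of unity sum to 0, e.g. 1 + exp(2*I*pi/3) + exp(-2*I*pi/3) = 0.)
A character is irreducible iff <chi, chi> = 1, so this representation is irreducible.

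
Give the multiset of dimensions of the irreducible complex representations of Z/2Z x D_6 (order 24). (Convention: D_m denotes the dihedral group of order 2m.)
Dimensions: 1, 1, 1, 1, 1, 1, 1, 1, 2, 2, 2, 2

Working: There are 12 irreducibles (= number of conjugacy classes). Their dimensions d_i satisfy sum d_i^2 = |G| = 24: 1 + 1 + 1 + 1 + 1 + 1 + 1 + 1 + 4 + 4 + 4 + 4 = 24. (For the product with Z/2Z: each of the 2 1-dim characters of Z/2Z tensors with each irrep of D_6, giving 2 copies of each D_6-dimension.)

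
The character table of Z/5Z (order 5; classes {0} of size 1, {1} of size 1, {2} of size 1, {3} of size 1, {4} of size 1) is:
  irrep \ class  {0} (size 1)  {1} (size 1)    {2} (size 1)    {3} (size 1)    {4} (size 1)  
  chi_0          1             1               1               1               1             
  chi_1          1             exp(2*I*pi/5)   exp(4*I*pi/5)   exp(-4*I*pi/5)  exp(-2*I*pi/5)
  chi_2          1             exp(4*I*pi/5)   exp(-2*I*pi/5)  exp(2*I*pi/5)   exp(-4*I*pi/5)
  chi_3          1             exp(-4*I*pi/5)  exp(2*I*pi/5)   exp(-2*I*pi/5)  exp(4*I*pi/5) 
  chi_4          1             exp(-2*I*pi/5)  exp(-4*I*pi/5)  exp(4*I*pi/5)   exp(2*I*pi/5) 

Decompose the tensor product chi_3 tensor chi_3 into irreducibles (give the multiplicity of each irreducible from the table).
chi_3 tensor chi_3 = chi_1 (all other irreducibles have multiplicity 0).

Justification: The character of a tensor product is the pointwise product (chi_3 * chi_3)(C) = chi_3(C) * chi_3(C):
  {0}: (1)*(1), {1}: (exp(-4*I*pi/5))*(exp(-4*I*pi/5)), {2}: (exp(2*I*pi/5))*(exp(2*I*pi/5)), {3}: (exp(-2*I*pi/5))*(exp(-2*I*pi/5)), {4}: (exp(4*I*pi/5))*(exp(4*I*pi/5))
so (chi_3 * chi_3) takes values
  {0} -> 1, {1} -> exp(2*I*pi/5), {2} -> exp(4*I*pi/5), {3} -> exp(-4*I*pi/5), {4} -> exp(-2*I*pi/5).
Now take the inner product of this character with each irreducible chi from the table, <chi_3*chi_3, chi> = (1/5) sum_C |C| (chi_3*chi_3)(C) conj(chi(C)):
  <chi_3*chi_3, chi_0> = (1/5)[1*(1)*conj(1) + 1*(exp(2*I*pi/5))*conj(1) + 1*(exp(4*I*pi/5))*conj(1) + 1*(exp(-4*I*pi/5))*conj(1) + 1*(exp(-2*I*pi/5))*conj(1)]
      = (1/5)[(1) + (exp(2*I*pi/5)) + (exp(4*I*pi/5)) + (exp(-4*I*pi/5)) + (exp(-2*I*pi/5))] = 0/5 = 0
  <chi_3*chi_3, chi_1> = (1/5)[1*(1)*conj(1) + 1*(exp(2*I*pi/5))*conj(exp(2*I*pi/5)) + 1*(exp(4*I*pi/5))*conj(exp(4*I*pi/5)) + 1*(exp(-4*I*pi/5))*conj(exp(-4*I*pi/5)) + 1*(exp(-2*I*pi/5))*conj(exp(-2*I*pi/5))]
      = (1/5)[(1) + (1) + (1) + (1) + (1)] = 5/5 = 1
  <chi_3*chi_3, chi_2> = (1/5)[1*(1)*conj(1) + 1*(exp(2*I*pi/5))*conj(exp(4*I*pi/5)) + 1*(exp(4*I*pi/5))*conj(exp(-2*I*pi/5)) + 1*(exp(-4*I*pi/5))*conj(exp(2*I*pi/5)) + 1*(exp(-2*I*pi/5))*conj(exp(-4*I*pi/5))]
      = (1/5)[(1) + (exp(-2*I*pi/5)) + (exp(-4*I*pi/5)) + (exp(4*I*pi/5)) + (exp(2*I*pi/5))] = 0/5 = 0
  <chi_3*chi_3, chi_3> = (1/5)[1*(1)*conj(1) + 1*(exp(2*I*pi/5))*conj(exp(-4*I*pi/5)) + 1*(exp(4*I*pi/5))*conj(exp(2*I*pi/5)) + 1*(exp(-4*I*pi/5))*conj(exp(-2*I*pi/5)) + 1*(exp(-2*I*pi/5))*conj(exp(4*I*pi/5))]
      = (1/5)[(1) + (exp(-4*I*pi/5)) + (exp(2*I*pi/5)) + (exp(-2*I*pi/5)) + (exp(4*I*pi/5))] = 0/5 = 0
  <chi_3*chi_3, chi_4> = (1/5)[1*(1)*conj(1) + 1*(exp(2*I*pi/5))*conj(exp(-2*I*pi/5)) + 1*(exp(4*I*pi/5))*conj(exp(-4*I*pi/5)) + 1*(exp(-4*I*pi/5))*conj(exp(4*I*pi/5)) + 1*(exp(-2*I*pi/5))*conj(exp(2*I*pi/5))]
      = (1/5)[(1) + (exp(4*I*pi/5)) + (exp(-2*I*pi/5)) + (exp(2*I*pi/5)) + (exp(-4*I*pi/5))] = 0/5 = 0
(Exp terms are combined using exp(i*s)*conj(exp(i*t)) = exp(i*(s-t)), and sums of them are collapsed using the identity that for every m > 1 the m distinct m-th roots of unity sum to 0, e.g. 1 + exp(2*I*pi/3) + exp(-2*I*pi/3) = 0.)
Hence the multiplicities are chi_1: 1. Dimension check: dim(chi_3)*dim(chi_3) = 1*1 = 1 and sum (mult * dim) = 1*1 = 1.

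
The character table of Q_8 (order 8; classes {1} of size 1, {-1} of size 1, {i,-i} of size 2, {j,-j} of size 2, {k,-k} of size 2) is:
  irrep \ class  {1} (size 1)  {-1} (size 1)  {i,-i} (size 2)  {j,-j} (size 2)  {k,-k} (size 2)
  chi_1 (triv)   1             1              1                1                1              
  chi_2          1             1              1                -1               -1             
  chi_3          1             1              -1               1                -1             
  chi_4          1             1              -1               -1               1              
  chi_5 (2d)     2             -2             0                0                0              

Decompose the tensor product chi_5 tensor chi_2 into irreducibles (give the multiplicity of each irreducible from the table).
chi_5 tensor chi_2 = chi_5 (all other irreducibles have multiplicity 0).

Details: The character of a tensor product is the pointwise product (chi_5 * chi_2)(C) = chi_5(C) * chi_2(C):
  {1}: (2)*(1), {-1}: (-2)*(1), {i,-i}: (0)*(1), {j,-j}: (0)*(-1), {k,-k}: (0)*(-1)
so (chi_5 * chi_2) takes values
  {1} -> 2, {-1} -> -2, {i,-i} -> 0, {j,-j} -> 0, {k,-k} -> 0.
Now take the inner product of this character with each irreducible chi from the table, <chi_5*chi_2, chi> = (1/8) sum_C |C| (chi_5*chi_2)(C) conj(chi(C)):
  <chi_5*chi_2, chi_1> = (1/8)[1*(2)*conj(1) + 1*(-2)*conj(1) + 2*(0)*conj(1) + 2*(0)*conj(1) + 2*(0)*conj(1)]
      = (1/8)[(2) + (-2) + (0) + (0) + (0)] = 0/8 = 0
  <chi_5*chi_2, chi_2> = (1/8)[1*(2)*conj(1) + 1*(-2)*conj(1) + 2*(0)*conj(1) + 2*(0)*conj(-1) + 2*(0)*conj(-1)]
      = (1/8)[(2) + (-2) + (0) + (0) + (0)] = 0/8 = 0
  <chi_5*chi_2, chi_3> = (1/8)[1*(2)*conj(1) + 1*(-2)*conj(1) + 2*(0)*conj(-1) + 2*(0)*conj(1) + 2*(0)*conj(-1)]
      = (1/8)[(2) + (-2) + (0) + (0) + (0)] = 0/8 = 0
  <chi_5*chi_2, chi_4> = (1/8)[1*(2)*conj(1) + 1*(-2)*conj(1) + 2*(0)*conj(-1) + 2*(0)*conj(-1) + 2*(0)*conj(1)]
      = (1/8)[(2) + (-2) + (0) + (0) + (0)] = 0/8 = 0
  <chi_5*chi_2, chi_5> = (1/8)[1*(2)*conj(2) + 1*(-2)*conj(-2) + 2*(0)*conj(0) + 2*(0)*conj(0) + 2*(0)*conj(0)]
      = (1/8)[(4) + (4) + (0) + (0) + (0)] = 8/8 = 1
Hence the multiplicities are chi_5: 1. Dimension check: dim(chi_5)*dim(chi_2) = 2*1 = 2 and sum (mult * dim) = 1*2 = 2.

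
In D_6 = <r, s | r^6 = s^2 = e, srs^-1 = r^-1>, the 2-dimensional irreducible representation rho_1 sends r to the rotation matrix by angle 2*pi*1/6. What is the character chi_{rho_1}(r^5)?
chi_{rho_1}(r^5) = 2*cos(2*pi*1*5/6) = 1

Reasoning: rho_1(r^5) is rotation by angle 2*pi*1*5/6, whose trace is 2*cos(2*pi*1*5/6) = 1.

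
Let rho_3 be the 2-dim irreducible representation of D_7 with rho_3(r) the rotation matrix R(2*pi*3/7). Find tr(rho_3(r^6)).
chi_{rho_3}(r^6) = 2*cos(2*pi*3*6/7) = -2*cos(pi/7)

Explanation: rho_3(r^6) is rotation by angle 2*pi*3*6/7, whose trace is 2*cos(2*pi*3*6/7) = -2*cos(pi/7).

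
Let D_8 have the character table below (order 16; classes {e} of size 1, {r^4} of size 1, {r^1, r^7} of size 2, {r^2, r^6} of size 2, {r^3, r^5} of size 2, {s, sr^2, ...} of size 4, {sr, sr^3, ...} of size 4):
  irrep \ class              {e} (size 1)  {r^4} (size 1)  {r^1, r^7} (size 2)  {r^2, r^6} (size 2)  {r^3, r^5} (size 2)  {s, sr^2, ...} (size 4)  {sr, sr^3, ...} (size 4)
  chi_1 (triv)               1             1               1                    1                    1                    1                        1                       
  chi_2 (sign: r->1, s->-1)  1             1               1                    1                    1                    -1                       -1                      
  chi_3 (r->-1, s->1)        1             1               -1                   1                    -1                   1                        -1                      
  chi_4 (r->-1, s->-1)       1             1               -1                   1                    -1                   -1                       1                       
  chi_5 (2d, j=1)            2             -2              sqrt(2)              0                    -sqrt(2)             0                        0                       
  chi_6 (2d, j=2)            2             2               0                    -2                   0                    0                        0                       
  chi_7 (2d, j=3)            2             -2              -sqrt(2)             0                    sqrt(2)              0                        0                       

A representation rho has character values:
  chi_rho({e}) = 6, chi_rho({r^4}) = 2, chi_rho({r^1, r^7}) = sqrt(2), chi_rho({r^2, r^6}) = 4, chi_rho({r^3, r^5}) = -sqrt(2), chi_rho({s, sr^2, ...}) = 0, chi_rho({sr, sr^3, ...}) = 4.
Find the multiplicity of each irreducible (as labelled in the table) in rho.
Multiplicities: chi_1: 2, chi_2: 0, chi_3: 0, chi_4: 2, chi_5: 1, chi_6: 0, chi_7: 0.

Working: Use <chi_rho, chi> = (1/|G|) sum_C |C| * chi_rho(C) * conj(chi(C)) with |G| = 16 for each irreducible chi in the table:
  <chi_rho, chi_1> = (1/16)[1*(6)*conj(1) + 1*(2)*conj(1) + 2*(sqrt(2))*conj(1) + 2*(4)*conj(1) + 2*(-sqrt(2))*conj(1) + 4*(0)*conj(1) + 4*(4)*conj(1)]
      = (1/16)[(6) + (2) + (2*sqrt(2)) + (8) + (-2*sqrt(2)) + (0) + (16)] = 32/16 = 2
  <chi_rho, chi_2> = (1/16)[1*(6)*conj(1) + 1*(2)*conj(1) + 2*(sqrt(2))*conj(1) + 2*(4)*conj(1) + 2*(-sqrt(2))*conj(1) + 4*(0)*conj(-1) + 4*(4)*conj(-1)]
      = (1/16)[(6) + (2) + (2*sqrt(2)) + (8) + (-2*sqrt(2)) + (0) + (-16)] = 0/16 = 0
  <chi_rho, chi_3> = (1/16)[1*(6)*conj(1) + 1*(2)*conj(1) + 2*(sqrt(2))*conj(-1) + 2*(4)*conj(1) + 2*(-sqrt(2))*conj(-1) + 4*(0)*conj(1) + 4*(4)*conj(-1)]
      = (1/16)[(6) + (2) + (-2*sqrt(2)) + (8) + (2*sqrt(2)) + (0) + (-16)] = 0/16 = 0
  <chi_rho, chi_4> = (1/16)[1*(6)*conj(1) + 1*(2)*conj(1) + 2*(sqrt(2))*conj(-1) + 2*(4)*conj(1) + 2*(-sqrt(2))*conj(-1) + 4*(0)*conj(-1) + 4*(4)*conj(1)]
      = (1/16)[(6) + (2) + (-2*sqrt(2)) + (8) + (2*sqrt(2)) + (0) + (16)] = 32/16 = 2
  <chi_rho, chi_5> = (1/16)[1*(6)*conj(2) + 1*(2)*conj(-2) + 2*(sqrt(2))*conj(sqrt(2)) + 2*(4)*conj(0) + 2*(-sqrt(2))*conj(-sqrt(2)) + 4*(0)*conj(0) + 4*(4)*conj(0)]
      = (1/16)[(12) + (-4) + (4) + (0) + (4) + (0) + (0)] = 16/16 = 1
  <chi_rho, chi_6> = (1/16)[1*(6)*conj(2) + 1*(2)*conj(2) + 2*(sqrt(2))*conj(0) + 2*(4)*conj(-2) + 2*(-sqrt(2))*conj(0) + 4*(0)*conj(0) + 4*(4)*conj(0)]
      = (1/16)[(12) + (4) + (0) + (-16) + (0) + (0) + (0)] = 0/16 = 0
  <chi_rho, chi_7> = (1/16)[1*(6)*conj(2) + 1*(2)*conj(-2) + 2*(sqrt(2))*conj(-sqrt(2)) + 2*(4)*conj(0) + 2*(-sqrt(2))*conj(sqrt(2)) + 4*(0)*conj(0) + 4*(4)*conj(0)]
      = (1/16)[(12) + (-4) + (-4) + (0) + (-4) + (0) + (0)] = 0/16 = 0
Dimension check: dim(rho) = sum (mult * dim) = 2*1 + 0*1 + 0*1 + 2*1 + 1*2 + 0*2 + 0*2 = 6 = chi_rho(e) = 6.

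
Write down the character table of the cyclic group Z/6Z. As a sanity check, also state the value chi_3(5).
Character table of Z/6Z (irreps indexed chi_0,...,chi_5 with chi_k(m) = zeta_6^(k*m), zeta_6 = exp(2*pi*i/6)):
  irrep \ class  {0} (size 1)  {1} (size 1)    {2} (size 1)    {3} (size 1)  {4} (size 1)    {5} (size 1)  
  chi_0          1             1               1               1             1               1             
  chi_1          1             exp(I*pi/3)     exp(2*I*pi/3)   -1            exp(-2*I*pi/3)  exp(-I*pi/3)  
  chi_2          1             exp(2*I*pi/3)   exp(-2*I*pi/3)  1             exp(2*I*pi/3)   exp(-2*I*pi/3)
  chi_3          1             -1              1               -1            1               -1            
  chi_4          1             exp(-2*I*pi/3)  exp(2*I*pi/3)   1             exp(-2*I*pi/3)  exp(2*I*pi/3) 
  chi_5          1             exp(-I*pi/3)    exp(-2*I*pi/3)  -1            exp(2*I*pi/3)   exp(I*pi/3)   

Spot check: chi_3(5) = zeta_6^(3*5) = zeta_6^15 = -1.

Why: Z/6Z is abelian, so all 6 irreducible complex representations are 1-dimensional. They are given by chi_k(m) = zeta_6^(k*m) for k = 0,...,5. Row orthogonality: sum_m chi_k(m) conj(chi_l(m)) = 6 * [k = l].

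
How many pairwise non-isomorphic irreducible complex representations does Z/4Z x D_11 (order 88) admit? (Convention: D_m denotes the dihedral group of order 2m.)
28

Working: The number of irreducible complex representations of a finite group equals its number of conjugacy classes. For a direct product, #classes(G x H) = #classes(G) * #classes(H). Z/4Z has 4 classes (abelian), D_11 has 7 classes, so 4 * 7 = 28, so Z/4Z x D_11 (order 88) has exactly 28 irreducible complex representations.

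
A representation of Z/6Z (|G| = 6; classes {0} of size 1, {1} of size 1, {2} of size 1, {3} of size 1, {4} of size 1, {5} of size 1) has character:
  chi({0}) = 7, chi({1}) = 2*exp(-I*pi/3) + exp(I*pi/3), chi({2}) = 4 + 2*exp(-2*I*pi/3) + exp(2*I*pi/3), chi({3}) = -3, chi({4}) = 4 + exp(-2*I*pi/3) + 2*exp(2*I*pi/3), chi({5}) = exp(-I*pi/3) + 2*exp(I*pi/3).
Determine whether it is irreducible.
Not irreducible (reducible): <chi, chi> = 13 > 1.

Why: <chi, chi> = (1/|G|) sum_C |C| * |chi(C)|^2 = (1/6)[1*|7|^2 + 1*|2*exp(-I*pi/3) + exp(I*pi/3)|^2 + 1*|4 + 2*exp(-2*I*pi/3) + exp(2*I*pi/3)|^2 + 1*|-3|^2 + 1*|4 + exp(-2*I*pi/3) + 2*exp(2*I*pi/3)|^2 + 1*|exp(-I*pi/3) + 2*exp(I*pi/3)|^2]
  = (1/6)[(49) + (3) + (7) + (9) + (7) + (3)] = 78/6 = 13.
(Exp terms are combined using exp(i*s)*conj(exp(i*t)) = exp(i*(s-t)), and sums of them are collapsed using the identity that for every m > 1 the m distinct m-th roots of unity sum to 0, e.g. 1 + exp(2*I*pi/3) + exp(-2*I*pi/3) = 0.)
A character is irreducible iff <chi, chi> = 1, so this representation is reducible.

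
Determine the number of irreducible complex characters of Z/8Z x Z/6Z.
48

Working: The number of irreducible complex representations of a finite group equals its number of conjugacy classes. Z/8Z x Z/6Z is abelian of order 48, so every element is its own conjugacy class: 48 classes, so Z/8Z x Z/6Z (order 48) has exactly 48 irreducible complex representations.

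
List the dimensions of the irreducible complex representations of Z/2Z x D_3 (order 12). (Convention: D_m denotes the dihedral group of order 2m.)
Dimensions: 1, 1, 1, 1, 2, 2

Working: There are 6 irreducibles (= number of conjugacy classes). Their dimensions d_i satisfy sum d_i^2 = |G| = 12: 1 + 1 + 1 + 1 + 4 + 4 = 12. (For the product with Z/2Z: each of the 2 1-dim characters of Z/2Z tensors with each irrep of D_3, giving 2 copies of each D_3-dimension.)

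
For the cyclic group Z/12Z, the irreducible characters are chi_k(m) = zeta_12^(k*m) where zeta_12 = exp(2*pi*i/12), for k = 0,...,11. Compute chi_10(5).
chi_10(5) = zeta_12^50 = exp(I*pi/3)

Argument: chi_10(5) = zeta_12^(10*5) = zeta_12^50. Since zeta_12^12 = 1, this equals zeta_12^2 = exp(2*pi*i*2/12) = exp(I*pi/3).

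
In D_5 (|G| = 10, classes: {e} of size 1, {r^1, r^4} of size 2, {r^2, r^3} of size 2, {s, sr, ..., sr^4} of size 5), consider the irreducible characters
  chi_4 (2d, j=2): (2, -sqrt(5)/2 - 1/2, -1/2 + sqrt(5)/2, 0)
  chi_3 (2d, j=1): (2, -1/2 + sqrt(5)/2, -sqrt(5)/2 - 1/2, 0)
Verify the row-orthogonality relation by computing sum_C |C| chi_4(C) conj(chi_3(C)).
Sum = 0; so <chi_4, chi_3> = 0 (distinct irreducibles are orthogonal).

Details: Compute term by term over conjugacy classes (|C| * chi_4(C) * conj(chi_3(C))):
  1*(2)*conj(2) + 2*(-sqrt(5)/2 - 1/2)*conj(-1/2 + sqrt(5)/2) + 2*(-1/2 + sqrt(5)/2)*conj(-sqrt(5)/2 - 1/2) + 5*(0)*conj(0)
  = (4) + (-2) + (-2) + (0)
  = 0.
Dividing by |G| = 10 gives 0/10 = 0, matching the row-orthogonality relation <chi_4, chi_3> = [chi_4 = chi_3].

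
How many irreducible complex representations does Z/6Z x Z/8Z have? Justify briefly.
48

Explanation: The number of irreducible complex representations of a finite group equals its number of conjugacy classes. Z/6Z x Z/8Z is abelian of order 48, so every element is its own conjugacy class: 48 classes, so Z/6Z x Z/8Z (order 48) has exactly 48 irreducible complex representations.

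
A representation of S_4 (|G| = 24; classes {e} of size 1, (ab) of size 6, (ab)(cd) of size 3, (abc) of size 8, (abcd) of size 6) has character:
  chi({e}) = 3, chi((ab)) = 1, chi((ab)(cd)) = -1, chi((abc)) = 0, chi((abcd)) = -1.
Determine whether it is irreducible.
Irreducible: <chi, chi> = 1.

Solution. <chi, chi> = (1/|G|) sum_C |C| * |chi(C)|^2 = (1/24)[1*|3|^2 + 6*|1|^2 + 3*|-1|^2 + 8*|0|^2 + 6*|-1|^2]
  = (1/24)[(9) + (6) + (3) + (0) + (6)] = 24/24 = 1.
A character is irreducible iff <chi, chi> = 1, so this representation is irreducible.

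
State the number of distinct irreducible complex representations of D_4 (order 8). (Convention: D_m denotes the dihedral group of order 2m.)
5

Proof sketch: The number of irreducible complex representations of a finite group equals its number of conjugacy classes. D_4 has 5 conjugacy classes (n/2 + 3 for n even), so D_4 (order 8) has exactly 5 irreducible complex representations.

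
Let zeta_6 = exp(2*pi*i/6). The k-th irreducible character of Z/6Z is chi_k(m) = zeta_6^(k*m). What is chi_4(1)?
chi_4(1) = zeta_6^4 = exp(-2*I*pi/3)

Working: chi_4(1) = zeta_6^(4*1) = zeta_6^4. Since zeta_6^6 = 1, this equals zeta_6^4 = exp(2*pi*i*4/6) = exp(-2*I*pi/3).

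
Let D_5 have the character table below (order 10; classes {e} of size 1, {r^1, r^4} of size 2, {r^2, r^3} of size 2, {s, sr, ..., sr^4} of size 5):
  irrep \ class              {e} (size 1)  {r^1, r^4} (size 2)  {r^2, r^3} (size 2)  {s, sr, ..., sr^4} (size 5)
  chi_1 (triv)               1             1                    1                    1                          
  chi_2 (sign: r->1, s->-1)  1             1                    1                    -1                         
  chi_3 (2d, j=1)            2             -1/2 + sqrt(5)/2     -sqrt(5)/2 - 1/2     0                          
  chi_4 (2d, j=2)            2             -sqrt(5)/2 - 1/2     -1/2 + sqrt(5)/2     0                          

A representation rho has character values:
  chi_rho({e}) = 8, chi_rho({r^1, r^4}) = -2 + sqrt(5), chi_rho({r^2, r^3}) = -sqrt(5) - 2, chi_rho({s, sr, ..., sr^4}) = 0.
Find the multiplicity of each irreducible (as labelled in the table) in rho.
Multiplicities: chi_1: 0, chi_2: 0, chi_3: 3, chi_4: 1.

Argument: Use <chi_rho, chi> = (1/|G|) sum_C |C| * chi_rho(C) * conj(chi(C)) with |G| = 10 for each irreducible chi in the table:
  <chi_rho, chi_1> = (1/10)[1*(8)*conj(1) + 2*(-2 + sqrt(5))*conj(1) + 2*(-sqrt(5) - 2)*conj(1) + 5*(0)*conj(1)]
      = (1/10)[(8) + (-4 + 2*sqrt(5)) + (-2*sqrt(5) - 4) + (0)] = 0/10 = 0
  <chi_rho, chi_2> = (1/10)[1*(8)*conj(1) + 2*(-2 + sqrt(5))*conj(1) + 2*(-sqrt(5) - 2)*conj(1) + 5*(0)*conj(-1)]
      = (1/10)[(8) + (-4 + 2*sqrt(5)) + (-2*sqrt(5) - 4) + (0)] = 0/10 = 0
  <chi_rho, chi_3> = (1/10)[1*(8)*conj(2) + 2*(-2 + sqrt(5))*conj(-1/2 + sqrt(5)/2) + 2*(-sqrt(5) - 2)*conj(-sqrt(5)/2 - 1/2) + 5*(0)*conj(0)]
      = (1/10)[(16) + (7 - 3*sqrt(5)) + (3*sqrt(5) + 7) + (0)] = 30/10 = 3
  <chi_rho, chi_4> = (1/10)[1*(8)*conj(2) + 2*(-2 + sqrt(5))*conj(-sqrt(5)/2 - 1/2) + 2*(-sqrt(5) - 2)*conj(-1/2 + sqrt(5)/2) + 5*(0)*conj(0)]
      = (1/10)[(16) + (-3 + sqrt(5)) + (-3 - sqrt(5)) + (0)] = 10/10 = 1
Dimension check: dim(rho) = sum (mult * dim) = 0*1 + 0*1 + 3*2 + 1*2 = 8 = chi_rho(e) = 8.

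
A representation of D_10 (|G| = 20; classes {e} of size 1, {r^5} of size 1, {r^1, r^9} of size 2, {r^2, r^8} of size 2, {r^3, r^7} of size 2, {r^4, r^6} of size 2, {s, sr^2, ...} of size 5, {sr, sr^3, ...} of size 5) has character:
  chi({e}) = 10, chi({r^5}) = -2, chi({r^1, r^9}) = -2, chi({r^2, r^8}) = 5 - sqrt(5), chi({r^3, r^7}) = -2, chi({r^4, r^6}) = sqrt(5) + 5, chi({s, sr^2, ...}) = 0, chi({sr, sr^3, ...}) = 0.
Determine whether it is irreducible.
Not irreducible (reducible): <chi, chi> = 12 > 1.

<chi, chi> = (1/|G|) sum_C |C| * |chi(C)|^2 = (1/20)[1*|10|^2 + 1*|-2|^2 + 2*|-2|^2 + 2*|5 - sqrt(5)|^2 + 2*|-2|^2 + 2*|sqrt(5) + 5|^2 + 5*|0|^2 + 5*|0|^2]
  = (1/20)[(100) + (4) + (8) + (60 - 20*sqrt(5)) + (8) + (20*sqrt(5) + 60) + (0) + (0)] = 240/20 = 12.
A character is irreducible iff <chi, chi> = 1, so this representation is reducible.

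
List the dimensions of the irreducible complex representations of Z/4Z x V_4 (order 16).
Dimensions: 1, 1, 1, 1, 1, 1, 1, 1, 1, 1, 1, 1, 1, 1, 1, 1

Why: There are 16 irreducibles (= number of conjugacy classes). Their dimensions d_i satisfy sum d_i^2 = |G| = 16: 1 + 1 + 1 + 1 + 1 + 1 + 1 + 1 + 1 + 1 + 1 + 1 + 1 + 1 + 1 + 1 = 16. (For the product with Z/4Z: each of the 4 1-dim characters of Z/4Z tensors with each irrep of V_4, giving 4 copies of each V_4-dimension.)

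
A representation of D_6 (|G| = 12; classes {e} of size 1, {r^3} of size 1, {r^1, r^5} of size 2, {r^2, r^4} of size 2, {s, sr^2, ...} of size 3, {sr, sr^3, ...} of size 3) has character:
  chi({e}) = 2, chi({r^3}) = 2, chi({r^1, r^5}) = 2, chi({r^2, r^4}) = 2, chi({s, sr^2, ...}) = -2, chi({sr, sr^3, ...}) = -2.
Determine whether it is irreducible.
Not irreducible (reducible): <chi, chi> = 4 > 1.

Details: <chi, chi> = (1/|G|) sum_C |C| * |chi(C)|^2 = (1/12)[1*|2|^2 + 1*|2|^2 + 2*|2|^2 + 2*|2|^2 + 3*|-2|^2 + 3*|-2|^2]
  = (1/12)[(4) + (4) + (8) + (8) + (12) + (12)] = 48/12 = 4.
A character is irreducible iff <chi, chi> = 1, so this representation is reducible.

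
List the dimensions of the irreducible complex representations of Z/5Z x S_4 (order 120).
Dimensions: 1, 1, 1, 1, 1, 1, 1, 1, 1, 1, 2, 2, 2, 2, 2, 3, 3, 3, 3, 3, 3, 3, 3, 3, 3

Justification: There are 25 irreducibles (= number of conjugacy classes). Their dimensions d_i satisfy sum d_i^2 = |G| = 120: 1 + 1 + 1 + 1 + 1 + 1 + 1 + 1 + 1 + 1 + 4 + 4 + 4 + 4 + 4 + 9 + 9 + 9 + 9 + 9 + 9 + 9 + 9 + 9 + 9 = 120. (For the product with Z/5Z: each of the 5 1-dim characters of Z/5Z tensors with each irrep of S_4, giving 5 copies of each S_4-dimension.)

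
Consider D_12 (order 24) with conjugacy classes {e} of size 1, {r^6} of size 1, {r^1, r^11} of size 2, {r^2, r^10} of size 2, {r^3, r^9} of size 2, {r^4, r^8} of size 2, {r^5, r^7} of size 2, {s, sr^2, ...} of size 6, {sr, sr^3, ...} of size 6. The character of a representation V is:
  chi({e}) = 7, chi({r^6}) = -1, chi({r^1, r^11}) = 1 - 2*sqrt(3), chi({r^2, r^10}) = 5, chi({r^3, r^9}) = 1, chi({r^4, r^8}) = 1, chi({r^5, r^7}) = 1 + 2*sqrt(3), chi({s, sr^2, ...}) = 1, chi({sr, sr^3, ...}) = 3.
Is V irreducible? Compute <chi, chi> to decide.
Not irreducible (reducible): <chi, chi> = 9 > 1.

Solution. <chi, chi> = (1/|G|) sum_C |C| * |chi(C)|^2 = (1/24)[1*|7|^2 + 1*|-1|^2 + 2*|1 - 2*sqrt(3)|^2 + 2*|5|^2 + 2*|1|^2 + 2*|1|^2 + 2*|1 + 2*sqrt(3)|^2 + 6*|1|^2 + 6*|3|^2]
  = (1/24)[(49) + (1) + (26 - 8*sqrt(3)) + (50) + (2) + (2) + (8*sqrt(3) + 26) + (6) + (54)] = 216/24 = 9.
A character is irreducible iff <chi, chi> = 1, so this representation is reducible.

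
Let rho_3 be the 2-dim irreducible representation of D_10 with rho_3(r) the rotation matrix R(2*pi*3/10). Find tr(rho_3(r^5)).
chi_{rho_3}(r^5) = 2*cos(2*pi*3*5/10) = -2

Details: rho_3(r^5) is rotation by angle 2*pi*3*5/10, whose trace is 2*cos(2*pi*3*5/10) = -2.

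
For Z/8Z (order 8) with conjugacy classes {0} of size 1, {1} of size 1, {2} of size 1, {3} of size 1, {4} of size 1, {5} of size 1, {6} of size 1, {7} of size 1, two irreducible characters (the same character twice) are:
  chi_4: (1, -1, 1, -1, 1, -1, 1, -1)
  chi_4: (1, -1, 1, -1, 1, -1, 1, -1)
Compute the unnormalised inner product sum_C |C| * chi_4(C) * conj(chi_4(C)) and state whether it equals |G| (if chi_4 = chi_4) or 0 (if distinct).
Sum = 8 = |G| = 8; so <chi_4, chi_4> = 1 (norm-1 confirms irreducibility).

Justification: Compute term by term over conjugacy classes (|C| * chi_4(C) * conj(chi_4(C))):
  1*(1)*conj(1) + 1*(-1)*conj(-1) + 1*(1)*conj(1) + 1*(-1)*conj(-1) + 1*(1)*conj(1) + 1*(-1)*conj(-1) + 1*(1)*conj(1) + 1*(-1)*conj(-1)
  = (1) + (1) + (1) + (1) + (1) + (1) + (1) + (1)
  = 8.
(Exp terms are combined using exp(i*s)*conj(exp(i*t)) = exp(i*(s-t)), and sums of them are collapsed using the identity that for every m > 1 the m distinct m-th roots of unity sum to 0, e.g. 1 + exp(2*I*pi/3) + exp(-2*I*pi/3) = 0.)
Dividing by |G| = 8 gives 8/8 = 1, matching the row-orthogonality relation <chi_4, chi_4> = [chi_4 = chi_4].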